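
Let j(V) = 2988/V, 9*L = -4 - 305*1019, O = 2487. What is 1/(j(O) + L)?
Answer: -7461/257643407 ≈ -2.8959e-5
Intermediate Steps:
L = -310799/9 (L = (-4 - 305*1019)/9 = (-4 - 310795)/9 = (1/9)*(-310799) = -310799/9 ≈ -34533.)
1/(j(O) + L) = 1/(2988/2487 - 310799/9) = 1/(2988*(1/2487) - 310799/9) = 1/(996/829 - 310799/9) = 1/(-257643407/7461) = -7461/257643407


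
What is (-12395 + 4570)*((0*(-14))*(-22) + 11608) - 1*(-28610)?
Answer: -90803990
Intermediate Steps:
(-12395 + 4570)*((0*(-14))*(-22) + 11608) - 1*(-28610) = -7825*(0*(-22) + 11608) + 28610 = -7825*(0 + 11608) + 28610 = -7825*11608 + 28610 = -90832600 + 28610 = -90803990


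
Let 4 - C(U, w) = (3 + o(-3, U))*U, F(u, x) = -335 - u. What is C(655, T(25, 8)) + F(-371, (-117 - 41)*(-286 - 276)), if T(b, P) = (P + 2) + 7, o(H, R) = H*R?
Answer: 1285150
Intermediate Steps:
T(b, P) = 9 + P (T(b, P) = (2 + P) + 7 = 9 + P)
C(U, w) = 4 - U*(3 - 3*U) (C(U, w) = 4 - (3 - 3*U)*U = 4 - U*(3 - 3*U))
C(655, T(25, 8)) + F(-371, (-117 - 41)*(-286 - 276)) = (4 - 3*655 + 3*655**2) + (-335 - 1*(-371)) = (4 - 1965 + 3*429025) + (-335 + 371) = (4 - 1965 + 1287075) + 36 = 1285114 + 36 = 1285150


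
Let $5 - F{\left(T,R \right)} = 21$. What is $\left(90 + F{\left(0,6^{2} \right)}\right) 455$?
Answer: $33670$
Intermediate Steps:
$F{\left(T,R \right)} = -16$ ($F{\left(T,R \right)} = 5 - 21 = -16$)
$\left(90 + F{\left(0,6^{2} \right)}\right) 455 = \left(90 - 16\right) 455 = 74 \cdot 455 = 33670$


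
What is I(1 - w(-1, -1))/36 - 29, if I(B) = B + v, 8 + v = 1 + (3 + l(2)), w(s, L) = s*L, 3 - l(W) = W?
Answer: -349/12 ≈ -29.083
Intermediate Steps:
l(W) = 3 - W
w(s, L) = L*s
v = -3 (v = -8 + (1 + (3 + (3 - 1*2))) = -8 + (1 + (3 + (3 - 2))) = -8 + (1 + (3 + 1)) = -8 + (1 + 4) = -8 + 5 = -3)
I(B) = -3 + B (I(B) = B - 3 = -3 + B)
I(1 - w(-1, -1))/36 - 29 = (-3 + (1 - (-1)*(-1)))/36 - 29 = (-3 + (1 - 1*1))/36 - 29 = (-3 + (1 - 1))/36 - 29 = (-3 + 0)/36 - 29 = (1/36)*(-3) - 29 = -1/12 - 29 = -349/12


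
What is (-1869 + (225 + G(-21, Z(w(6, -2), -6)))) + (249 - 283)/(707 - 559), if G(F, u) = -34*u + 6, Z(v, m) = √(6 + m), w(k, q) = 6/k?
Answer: -121229/74 ≈ -1638.2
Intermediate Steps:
G(F, u) = 6 - 34*u
(-1869 + (225 + G(-21, Z(w(6, -2), -6)))) + (249 - 283)/(707 - 559) = (-1869 + (225 + (6 - 34*√(6 - 6)))) + (249 - 283)/(707 - 559) = (-1869 + (225 + (6 - 34*√0))) - 34/148 = (-1869 + (225 + (6 - 34*0))) - 34*1/148 = (-1869 + (225 + (6 + 0))) - 17/74 = (-1869 + (225 + 6)) - 17/74 = (-1869 + 231) - 17/74 = -1638 - 17/74 = -121229/74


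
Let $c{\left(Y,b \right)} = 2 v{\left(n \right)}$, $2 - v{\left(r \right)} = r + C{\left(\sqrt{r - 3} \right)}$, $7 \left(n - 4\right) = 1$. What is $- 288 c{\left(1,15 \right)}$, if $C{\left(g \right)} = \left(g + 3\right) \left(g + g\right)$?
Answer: $\frac{17856}{7} + \frac{6912 \sqrt{14}}{7} \approx 6245.5$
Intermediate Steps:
$n = \frac{29}{7}$ ($n = 4 + \frac{1}{7} \cdot 1 = 4 + \frac{1}{7} = \frac{29}{7} \approx 4.1429$)
$C{\left(g \right)} = 2 g \left(3 + g\right)$ ($C{\left(g \right)} = \left(3 + g\right) 2 g = 2 g \left(3 + g\right)$)
$v{\left(r \right)} = 2 - r - 2 \sqrt{-3 + r} \left(3 + \sqrt{-3 + r}\right)$ ($v{\left(r \right)} = 2 - \left(r + 2 \sqrt{r - 3} \left(3 + \sqrt{r - 3}\right)\right) = 2 - \left(r + 2 \sqrt{-3 + r} \left(3 + \sqrt{-3 + r}\right)\right) = 2 - r - 2 \sqrt{-3 + r} \left(3 + \sqrt{-3 + r}\right)$)
$c{\left(Y,b \right)} = - \frac{62}{7} - \frac{24 \sqrt{14}}{7}$ ($c{\left(Y,b \right)} = 2 \left(8 - 6 \sqrt{-3 + \frac{29}{7}} - \frac{87}{7}\right) = 2 \left(8 - 6 \sqrt{\frac{8}{7}} - \frac{87}{7}\right) = 2 \left(8 - 6 \frac{2 \sqrt{14}}{7} - \frac{87}{7}\right) = 2 \left(8 - \frac{12 \sqrt{14}}{7} - \frac{87}{7}\right) = 2 \left(- \frac{31}{7} - \frac{12 \sqrt{14}}{7}\right) = - \frac{62}{7} - \frac{24 \sqrt{14}}{7}$)
$- 288 c{\left(1,15 \right)} = - 288 \left(- \frac{62}{7} - \frac{24 \sqrt{14}}{7}\right) = \frac{17856}{7} + \frac{6912 \sqrt{14}}{7}$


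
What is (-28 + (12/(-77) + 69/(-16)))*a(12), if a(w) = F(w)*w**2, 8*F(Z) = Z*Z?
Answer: -6480162/77 ≈ -84158.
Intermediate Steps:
F(Z) = Z**2/8 (F(Z) = (Z*Z)/8 = Z**2/8)
a(w) = w**4/8 (a(w) = (w**2/8)*w**2 = w**4/8)
(-28 + (12/(-77) + 69/(-16)))*a(12) = (-28 + (12/(-77) + 69/(-16)))*((1/8)*12**4) = (-28 + (12*(-1/77) + 69*(-1/16)))*((1/8)*20736) = (-28 + (-12/77 - 69/16))*2592 = (-28 - 5505/1232)*2592 = -40001/1232*2592 = -6480162/77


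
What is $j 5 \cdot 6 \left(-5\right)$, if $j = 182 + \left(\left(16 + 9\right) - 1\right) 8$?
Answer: $-56100$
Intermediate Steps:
$j = 374$ ($j = 182 + \left(25 - 1\right) 8 = 182 + 24 \cdot 8 = 182 + 192 = 374$)
$j 5 \cdot 6 \left(-5\right) = 374 \cdot 5 \cdot 6 \left(-5\right) = 374 \cdot 30 \left(-5\right) = 374 \left(-150\right) = -56100$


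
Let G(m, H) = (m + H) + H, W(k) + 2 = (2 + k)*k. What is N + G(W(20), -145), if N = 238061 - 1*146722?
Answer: 91487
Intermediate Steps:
N = 91339 (N = 238061 - 146722 = 91339)
W(k) = -2 + k*(2 + k) (W(k) = -2 + (2 + k)*k = -2 + k*(2 + k))
G(m, H) = m + 2*H (G(m, H) = (H + m) + H = m + 2*H)
N + G(W(20), -145) = 91339 + ((-2 + 20² + 2*20) + 2*(-145)) = 91339 + ((-2 + 400 + 40) - 290) = 91339 + (438 - 290) = 91339 + 148 = 91487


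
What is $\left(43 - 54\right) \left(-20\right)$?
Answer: $220$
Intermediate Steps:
$\left(43 - 54\right) \left(-20\right) = \left(-11\right) \left(-20\right) = 220$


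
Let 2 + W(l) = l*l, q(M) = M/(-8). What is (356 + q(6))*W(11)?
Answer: 169099/4 ≈ 42275.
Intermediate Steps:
q(M) = -M/8 (q(M) = M*(-⅛) = -M/8)
W(l) = -2 + l² (W(l) = -2 + l*l = -2 + l²)
(356 + q(6))*W(11) = (356 - ⅛*6)*(-2 + 11²) = (356 - ¾)*(-2 + 121) = (1421/4)*119 = 169099/4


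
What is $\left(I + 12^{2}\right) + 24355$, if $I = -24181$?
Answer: $318$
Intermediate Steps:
$\left(I + 12^{2}\right) + 24355 = \left(-24181 + 12^{2}\right) + 24355 = \left(-24181 + 144\right) + 24355 = -24037 + 24355 = 318$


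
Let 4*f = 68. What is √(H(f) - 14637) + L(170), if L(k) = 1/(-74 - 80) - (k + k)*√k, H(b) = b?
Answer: -1/154 - 340*√170 + 2*I*√3655 ≈ -4433.1 + 120.91*I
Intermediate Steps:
f = 17 (f = (¼)*68 = 17)
L(k) = -1/154 - 2*k^(3/2) (L(k) = 1/(-154) - 2*k*√k = -1/154 - 2*k^(3/2))
√(H(f) - 14637) + L(170) = √(17 - 14637) + (-1/154 - 340*√170) = √(-14620) + (-1/154 - 340*√170) = 2*I*√3655 + (-1/154 - 340*√170) = -1/154 - 340*√170 + 2*I*√3655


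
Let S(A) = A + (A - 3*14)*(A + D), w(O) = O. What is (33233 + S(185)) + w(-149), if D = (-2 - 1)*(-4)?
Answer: 61440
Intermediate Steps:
D = 12 (D = -3*(-4) = 12)
S(A) = A + (-42 + A)*(12 + A) (S(A) = A + (A - 3*14)*(A + 12) = A + (A - 42)*(12 + A) = A + (-42 + A)*(12 + A))
(33233 + S(185)) + w(-149) = (33233 + (-504 + 185² - 29*185)) - 149 = (33233 + (-504 + 34225 - 5365)) - 149 = (33233 + 28356) - 149 = 61589 - 149 = 61440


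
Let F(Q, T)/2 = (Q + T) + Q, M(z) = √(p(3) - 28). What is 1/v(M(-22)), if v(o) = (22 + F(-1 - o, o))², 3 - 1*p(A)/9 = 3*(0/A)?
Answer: 5/1681 + 9*I/13448 ≈ 0.0029744 + 0.00066924*I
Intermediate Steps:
p(A) = 27 (p(A) = 27 - 27*0/A = 27 - 27*0 = 27 - 9*0 = 27 + 0 = 27)
M(z) = I (M(z) = √(27 - 28) = √(-1) = I)
F(Q, T) = 2*T + 4*Q (F(Q, T) = 2*((Q + T) + Q) = 2*(T + 2*Q) = 2*T + 4*Q)
v(o) = (18 - 2*o)² (v(o) = (22 + (2*o + 4*(-1 - o)))² = (22 + (2*o + (-4 - 4*o)))² = (22 + (-4 - 2*o))² = (18 - 2*o)²)
1/v(M(-22)) = 1/(4*(9 - I)²)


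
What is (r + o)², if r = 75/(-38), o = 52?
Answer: 3613801/1444 ≈ 2502.6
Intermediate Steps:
r = -75/38 (r = 75*(-1/38) = -75/38 ≈ -1.9737)
(r + o)² = (-75/38 + 52)² = (1901/38)² = 3613801/1444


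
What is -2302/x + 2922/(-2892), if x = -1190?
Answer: 265017/286790 ≈ 0.92408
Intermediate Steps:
-2302/x + 2922/(-2892) = -2302/(-1190) + 2922/(-2892) = -2302*(-1/1190) + 2922*(-1/2892) = 1151/595 - 487/482 = 265017/286790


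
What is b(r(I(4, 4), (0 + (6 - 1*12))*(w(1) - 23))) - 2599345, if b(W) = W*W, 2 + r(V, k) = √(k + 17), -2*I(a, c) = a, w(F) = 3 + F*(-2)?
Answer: -2599345 + (2 - √149)² ≈ -2.5992e+6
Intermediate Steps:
w(F) = 3 - 2*F
I(a, c) = -a/2
r(V, k) = -2 + √(17 + k) (r(V, k) = -2 + √(k + 17) = -2 + √(17 + k))
b(W) = W²
b(r(I(4, 4), (0 + (6 - 1*12))*(w(1) - 23))) - 2599345 = (-2 + √(17 + (0 + (6 - 1*12))*((3 - 2*1) - 23)))² - 2599345 = (-2 + √(17 + (0 + (6 - 12))*((3 - 2) - 23)))² - 2599345 = (-2 + √(17 + (0 - 6)*(1 - 23)))² - 2599345 = (-2 + √(17 - 6*(-22)))² - 2599345 = (-2 + √(17 + 132))² - 2599345 = (-2 + √149)² - 2599345 = -2599345 + (-2 + √149)²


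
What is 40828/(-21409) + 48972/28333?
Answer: -108338176/606581197 ≈ -0.17860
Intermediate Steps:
40828/(-21409) + 48972/28333 = 40828*(-1/21409) + 48972*(1/28333) = -40828/21409 + 48972/28333 = -108338176/606581197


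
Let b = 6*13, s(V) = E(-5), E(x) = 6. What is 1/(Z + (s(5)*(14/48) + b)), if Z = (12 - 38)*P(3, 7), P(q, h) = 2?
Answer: 4/111 ≈ 0.036036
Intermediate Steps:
s(V) = 6
b = 78
Z = -52 (Z = (12 - 38)*2 = -26*2 = -52)
1/(Z + (s(5)*(14/48) + b)) = 1/(-52 + (6*(14/48) + 78)) = 1/(-52 + (6*(14*(1/48)) + 78)) = 1/(-52 + (6*(7/24) + 78)) = 1/(-52 + (7/4 + 78)) = 1/(-52 + 319/4) = 1/(111/4) = 4/111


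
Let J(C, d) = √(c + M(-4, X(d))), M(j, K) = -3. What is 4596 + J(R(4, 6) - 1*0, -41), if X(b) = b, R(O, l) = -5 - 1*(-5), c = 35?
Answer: 4596 + 4*√2 ≈ 4601.7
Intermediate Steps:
R(O, l) = 0 (R(O, l) = -5 + 5 = 0)
J(C, d) = 4*√2 (J(C, d) = √(35 - 3) = √32 = 4*√2)
4596 + J(R(4, 6) - 1*0, -41) = 4596 + 4*√2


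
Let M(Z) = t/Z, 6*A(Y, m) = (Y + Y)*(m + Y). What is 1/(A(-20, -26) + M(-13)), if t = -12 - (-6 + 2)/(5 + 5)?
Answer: 195/59974 ≈ 0.0032514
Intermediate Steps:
A(Y, m) = Y*(Y + m)/3 (A(Y, m) = ((Y + Y)*(m + Y))/6 = ((2*Y)*(Y + m))/6 = (2*Y*(Y + m))/6 = Y*(Y + m)/3)
t = -58/5 (t = -12 - (-4)/10 = -12 - 1*(-⅖) = -12 + ⅖ = -58/5 ≈ -11.600)
M(Z) = -58/(5*Z)
1/(A(-20, -26) + M(-13)) = 1/((⅓)*(-20)*(-20 - 26) - 58/5/(-13)) = 1/((⅓)*(-20)*(-46) - 58/5*(-1/13)) = 1/(920/3 + 58/65) = 1/(59974/195) = 195/59974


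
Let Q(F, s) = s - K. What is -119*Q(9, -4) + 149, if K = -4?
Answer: 149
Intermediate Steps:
Q(F, s) = 4 + s (Q(F, s) = s - 1*(-4) = s + 4 = 4 + s)
-119*Q(9, -4) + 149 = -119*(4 - 4) + 149 = -119*0 + 149 = 0 + 149 = 149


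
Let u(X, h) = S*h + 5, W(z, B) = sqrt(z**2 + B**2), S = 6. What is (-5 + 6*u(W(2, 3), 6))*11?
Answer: 2651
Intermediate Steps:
W(z, B) = sqrt(B**2 + z**2)
u(X, h) = 5 + 6*h (u(X, h) = 6*h + 5 = 5 + 6*h)
(-5 + 6*u(W(2, 3), 6))*11 = (-5 + 6*(5 + 6*6))*11 = (-5 + 6*(5 + 36))*11 = (-5 + 6*41)*11 = (-5 + 246)*11 = 241*11 = 2651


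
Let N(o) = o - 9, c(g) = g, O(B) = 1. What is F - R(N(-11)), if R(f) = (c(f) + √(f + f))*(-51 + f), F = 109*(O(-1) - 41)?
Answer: -5780 + 142*I*√10 ≈ -5780.0 + 449.04*I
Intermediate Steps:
F = -4360 (F = 109*(1 - 41) = 109*(-40) = -4360)
N(o) = -9 + o
R(f) = (-51 + f)*(f + √2*√f) (R(f) = (f + √(f + f))*(-51 + f) = (f + √(2*f))*(-51 + f) = (f + √2*√f)*(-51 + f) = (-51 + f)*(f + √2*√f))
F - R(N(-11)) = -4360 - ((-9 - 11)² - 51*(-9 - 11) + √2*(-9 - 11)^(3/2) - 51*√2*√(-9 - 11)) = -4360 - ((-20)² - 51*(-20) + √2*(-20)^(3/2) - 51*√2*√(-20)) = -4360 - (400 + 1020 + √2*(-40*I*√5) - 51*√2*2*I*√5) = -4360 - (400 + 1020 - 40*I*√10 - 102*I*√10) = -4360 - (1420 - 142*I*√10) = -4360 + (-1420 + 142*I*√10) = -5780 + 142*I*√10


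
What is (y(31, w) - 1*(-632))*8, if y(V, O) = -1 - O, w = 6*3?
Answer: 4904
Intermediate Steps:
w = 18
(y(31, w) - 1*(-632))*8 = ((-1 - 1*18) - 1*(-632))*8 = ((-1 - 18) + 632)*8 = (-19 + 632)*8 = 613*8 = 4904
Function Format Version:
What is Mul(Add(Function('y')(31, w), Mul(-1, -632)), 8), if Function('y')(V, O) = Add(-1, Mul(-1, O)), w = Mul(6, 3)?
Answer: 4904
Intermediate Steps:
w = 18
Mul(Add(Function('y')(31, w), Mul(-1, -632)), 8) = Mul(Add(Add(-1, Mul(-1, 18)), Mul(-1, -632)), 8) = Mul(Add(Add(-1, -18), 632), 8) = Mul(Add(-19, 632), 8) = Mul(613, 8) = 4904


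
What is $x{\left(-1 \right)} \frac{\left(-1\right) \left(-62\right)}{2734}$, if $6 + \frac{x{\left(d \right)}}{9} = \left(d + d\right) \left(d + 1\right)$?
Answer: $- \frac{1674}{1367} \approx -1.2246$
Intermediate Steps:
$x{\left(d \right)} = -54 + 18 d \left(1 + d\right)$ ($x{\left(d \right)} = -54 + 9 \left(d + d\right) \left(d + 1\right) = -54 + 9 \cdot 2 d \left(1 + d\right) = -54 + 18 d \left(1 + d\right)$)
$x{\left(-1 \right)} \frac{\left(-1\right) \left(-62\right)}{2734} = \left(-54 + 18 \left(-1\right) + 18 \left(-1\right)^{2}\right) \frac{\left(-1\right) \left(-62\right)}{2734} = \left(-54 - 18 + 18 \cdot 1\right) 62 \cdot \frac{1}{2734} = \left(-54 - 18 + 18\right) \frac{31}{1367} = \left(-54\right) \frac{31}{1367} = - \frac{1674}{1367}$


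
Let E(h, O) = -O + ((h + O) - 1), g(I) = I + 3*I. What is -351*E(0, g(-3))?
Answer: 351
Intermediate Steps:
g(I) = 4*I
E(h, O) = -1 + h (E(h, O) = -O + ((O + h) - 1) = -O + (-1 + O + h) = -1 + h)
-351*E(0, g(-3)) = -351*(-1 + 0) = -351*(-1) = 351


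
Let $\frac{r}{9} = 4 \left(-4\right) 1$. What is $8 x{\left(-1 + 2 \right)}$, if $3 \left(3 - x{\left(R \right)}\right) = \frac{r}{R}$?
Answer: $408$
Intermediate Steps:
$r = -144$ ($r = 9 \cdot 4 \left(-4\right) 1 = 9 \left(\left(-16\right) 1\right) = 9 \left(-16\right) = -144$)
$x{\left(R \right)} = 3 + \frac{48}{R}$ ($x{\left(R \right)} = 3 - \frac{\left(-144\right) \frac{1}{R}}{3} = 3 + \frac{48}{R}$)
$8 x{\left(-1 + 2 \right)} = 8 \left(3 + \frac{48}{-1 + 2}\right) = 8 \left(3 + \frac{48}{1}\right) = 8 \left(3 + 48 \cdot 1\right) = 8 \left(3 + 48\right) = 8 \cdot 51 = 408$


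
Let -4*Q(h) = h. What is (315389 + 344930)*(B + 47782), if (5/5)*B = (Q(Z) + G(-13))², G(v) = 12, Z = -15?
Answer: 507442605439/16 ≈ 3.1715e+10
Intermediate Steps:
Q(h) = -h/4
B = 3969/16 (B = (-¼*(-15) + 12)² = (15/4 + 12)² = (63/4)² = 3969/16 ≈ 248.06)
(315389 + 344930)*(B + 47782) = (315389 + 344930)*(3969/16 + 47782) = 660319*(768481/16) = 507442605439/16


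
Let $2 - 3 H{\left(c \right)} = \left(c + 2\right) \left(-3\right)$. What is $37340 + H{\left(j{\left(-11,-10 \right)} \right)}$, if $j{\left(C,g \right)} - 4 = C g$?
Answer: $\frac{112370}{3} \approx 37457.0$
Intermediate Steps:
$j{\left(C,g \right)} = 4 + C g$
$H{\left(c \right)} = \frac{8}{3} + c$ ($H{\left(c \right)} = \frac{2}{3} - \frac{\left(c + 2\right) \left(-3\right)}{3} = \frac{2}{3} - \frac{\left(2 + c\right) \left(-3\right)}{3} = \frac{2}{3} - \frac{-6 - 3 c}{3} = \frac{2}{3} + \left(2 + c\right) = \frac{8}{3} + c$)
$37340 + H{\left(j{\left(-11,-10 \right)} \right)} = 37340 + \left(\frac{8}{3} + \left(4 - -110\right)\right) = 37340 + \left(\frac{8}{3} + \left(4 + 110\right)\right) = 37340 + \left(\frac{8}{3} + 114\right) = 37340 + \frac{350}{3} = \frac{112370}{3}$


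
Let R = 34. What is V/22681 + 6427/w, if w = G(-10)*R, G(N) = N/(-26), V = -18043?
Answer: 1891952921/3855770 ≈ 490.68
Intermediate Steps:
G(N) = -N/26 (G(N) = N*(-1/26) = -N/26)
w = 170/13 (w = -1/26*(-10)*34 = (5/13)*34 = 170/13 ≈ 13.077)
V/22681 + 6427/w = -18043/22681 + 6427/(170/13) = -18043*1/22681 + 6427*(13/170) = -18043/22681 + 83551/170 = 1891952921/3855770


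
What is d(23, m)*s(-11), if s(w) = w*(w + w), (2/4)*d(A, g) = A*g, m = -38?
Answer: -423016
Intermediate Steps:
d(A, g) = 2*A*g (d(A, g) = 2*(A*g) = 2*A*g)
s(w) = 2*w² (s(w) = w*(2*w) = 2*w²)
d(23, m)*s(-11) = (2*23*(-38))*(2*(-11)²) = -3496*121 = -1748*242 = -423016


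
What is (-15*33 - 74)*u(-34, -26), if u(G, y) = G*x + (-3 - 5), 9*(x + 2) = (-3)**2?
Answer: -14794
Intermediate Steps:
x = -1 (x = -2 + (1/9)*(-3)**2 = -2 + (1/9)*9 = -2 + 1 = -1)
u(G, y) = -8 - G (u(G, y) = G*(-1) + (-3 - 5) = -G - 8 = -8 - G)
(-15*33 - 74)*u(-34, -26) = (-15*33 - 74)*(-8 - 1*(-34)) = (-495 - 74)*(-8 + 34) = -569*26 = -14794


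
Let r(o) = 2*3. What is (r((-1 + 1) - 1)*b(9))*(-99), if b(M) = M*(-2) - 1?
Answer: 11286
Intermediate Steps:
b(M) = -1 - 2*M (b(M) = -2*M - 1 = -1 - 2*M)
r(o) = 6
(r((-1 + 1) - 1)*b(9))*(-99) = (6*(-1 - 2*9))*(-99) = (6*(-1 - 18))*(-99) = (6*(-19))*(-99) = -114*(-99) = 11286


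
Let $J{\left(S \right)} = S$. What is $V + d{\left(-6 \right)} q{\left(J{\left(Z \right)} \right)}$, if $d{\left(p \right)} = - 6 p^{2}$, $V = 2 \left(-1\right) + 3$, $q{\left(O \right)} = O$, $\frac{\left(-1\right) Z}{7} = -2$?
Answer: $-3023$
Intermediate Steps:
$Z = 14$ ($Z = \left(-7\right) \left(-2\right) = 14$)
$V = 1$ ($V = -2 + 3 = 1$)
$V + d{\left(-6 \right)} q{\left(J{\left(Z \right)} \right)} = 1 + - 6 \left(-6\right)^{2} \cdot 14 = 1 + \left(-6\right) 36 \cdot 14 = 1 - 3024 = -3023$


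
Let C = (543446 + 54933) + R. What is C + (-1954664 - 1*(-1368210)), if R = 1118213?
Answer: 1130138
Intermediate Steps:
C = 1716592 (C = (543446 + 54933) + 1118213 = 598379 + 1118213 = 1716592)
C + (-1954664 - 1*(-1368210)) = 1716592 + (-1954664 - 1*(-1368210)) = 1716592 + (-1954664 + 1368210) = 1716592 - 586454 = 1130138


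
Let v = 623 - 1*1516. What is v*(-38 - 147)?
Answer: 165205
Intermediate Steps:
v = -893 (v = 623 - 1516 = -893)
v*(-38 - 147) = -893*(-38 - 147) = -893*(-185) = 165205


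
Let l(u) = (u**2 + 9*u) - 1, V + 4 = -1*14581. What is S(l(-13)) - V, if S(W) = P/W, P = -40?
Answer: 743795/51 ≈ 14584.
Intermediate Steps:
V = -14585 (V = -4 - 1*14581 = -4 - 14581 = -14585)
l(u) = -1 + u**2 + 9*u
S(W) = -40/W
S(l(-13)) - V = -40/(-1 + (-13)**2 + 9*(-13)) - 1*(-14585) = -40/(-1 + 169 - 117) + 14585 = -40/51 + 14585 = 743795/51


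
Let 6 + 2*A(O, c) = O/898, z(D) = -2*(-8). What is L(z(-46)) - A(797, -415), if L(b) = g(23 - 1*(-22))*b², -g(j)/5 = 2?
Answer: -4593169/1796 ≈ -2557.4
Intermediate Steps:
g(j) = -10 (g(j) = -5*2 = -10)
z(D) = 16
A(O, c) = -3 + O/1796 (A(O, c) = -3 + (O/898)/2 = -3 + O/1796)
L(b) = -10*b²
L(z(-46)) - A(797, -415) = -10*16² - (-3 + (1/1796)*797) = -10*256 - (-3 + 797/1796) = -2560 - 1*(-4591/1796) = -2560 + 4591/1796 = -4593169/1796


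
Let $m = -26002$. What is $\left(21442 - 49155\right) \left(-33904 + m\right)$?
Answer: $1660174978$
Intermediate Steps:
$\left(21442 - 49155\right) \left(-33904 + m\right) = \left(21442 - 49155\right) \left(-33904 - 26002\right) = \left(-27713\right) \left(-59906\right) = 1660174978$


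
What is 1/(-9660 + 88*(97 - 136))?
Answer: -1/13092 ≈ -7.6383e-5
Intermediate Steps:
1/(-9660 + 88*(97 - 136)) = 1/(-9660 + 88*(-39)) = 1/(-9660 - 3432) = 1/(-13092) = -1/13092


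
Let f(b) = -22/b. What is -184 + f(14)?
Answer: -1299/7 ≈ -185.57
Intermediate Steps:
-184 + f(14) = -184 - 22/14 = -184 - 22*1/14 = -184 - 11/7 = -1299/7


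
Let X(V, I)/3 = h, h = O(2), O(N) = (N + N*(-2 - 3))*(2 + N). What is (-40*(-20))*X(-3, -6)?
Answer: -76800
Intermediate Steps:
O(N) = -4*N*(2 + N) (O(N) = (N + N*(-5))*(2 + N) = (N - 5*N)*(2 + N) = (-4*N)*(2 + N) = -4*N*(2 + N))
h = -32 (h = -4*2*(2 + 2) = -4*2*4 = -32)
X(V, I) = -96 (X(V, I) = 3*(-32) = -96)
(-40*(-20))*X(-3, -6) = -40*(-20)*(-96) = 800*(-96) = -76800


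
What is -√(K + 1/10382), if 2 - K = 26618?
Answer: -I*√2868830142802/10382 ≈ -163.14*I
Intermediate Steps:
K = -26616 (K = 2 - 1*26618 = 2 - 26618 = -26616)
-√(K + 1/10382) = -√(-26616 + 1/10382) = -√(-276327311/10382) = -I*√2868830142802/10382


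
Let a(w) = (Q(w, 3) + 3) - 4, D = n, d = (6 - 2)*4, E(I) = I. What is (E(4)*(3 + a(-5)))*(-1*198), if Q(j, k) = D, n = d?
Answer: -14256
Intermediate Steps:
d = 16 (d = 4*4 = 16)
n = 16
D = 16
Q(j, k) = 16
a(w) = 15 (a(w) = (16 + 3) - 4 = 19 - 4 = 15)
(E(4)*(3 + a(-5)))*(-1*198) = (4*(3 + 15))*(-1*198) = (4*18)*(-198) = 72*(-198) = -14256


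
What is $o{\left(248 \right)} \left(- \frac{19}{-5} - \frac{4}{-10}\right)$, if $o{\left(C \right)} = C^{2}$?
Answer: $\frac{1291584}{5} \approx 2.5832 \cdot 10^{5}$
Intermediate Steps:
$o{\left(248 \right)} \left(- \frac{19}{-5} - \frac{4}{-10}\right) = 248^{2} \left(- \frac{19}{-5} - \frac{4}{-10}\right) = 61504 \left(\left(-19\right) \left(- \frac{1}{5}\right) - - \frac{2}{5}\right) = 61504 \left(\frac{19}{5} + \frac{2}{5}\right) = 61504 \cdot \frac{21}{5} = \frac{1291584}{5}$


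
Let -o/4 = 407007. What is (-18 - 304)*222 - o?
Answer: 1556544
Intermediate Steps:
o = -1628028 (o = -4*407007 = -1628028)
(-18 - 304)*222 - o = (-18 - 304)*222 - 1*(-1628028) = -322*222 + 1628028 = -71484 + 1628028 = 1556544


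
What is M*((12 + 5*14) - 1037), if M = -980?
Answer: 935900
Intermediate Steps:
M*((12 + 5*14) - 1037) = -980*((12 + 5*14) - 1037) = -980*((12 + 70) - 1037) = -980*(82 - 1037) = -980*(-955) = 935900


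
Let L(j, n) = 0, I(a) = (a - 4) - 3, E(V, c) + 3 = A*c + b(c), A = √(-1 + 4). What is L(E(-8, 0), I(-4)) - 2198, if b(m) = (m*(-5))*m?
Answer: -2198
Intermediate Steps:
A = √3 ≈ 1.7320
b(m) = -5*m² (b(m) = (-5*m)*m = -5*m²)
E(V, c) = -3 - 5*c² + c*√3 (E(V, c) = -3 + (√3*c - 5*c²) = -3 + (c*√3 - 5*c²) = -3 + (-5*c² + c*√3) = -3 - 5*c² + c*√3)
I(a) = -7 + a (I(a) = (-4 + a) - 3 = -7 + a)
L(E(-8, 0), I(-4)) - 2198 = 0 - 2198 = -2198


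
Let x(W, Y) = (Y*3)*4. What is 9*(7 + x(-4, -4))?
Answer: -369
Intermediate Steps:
x(W, Y) = 12*Y (x(W, Y) = (3*Y)*4 = 12*Y)
9*(7 + x(-4, -4)) = 9*(7 + 12*(-4)) = 9*(7 - 48) = 9*(-41) = -369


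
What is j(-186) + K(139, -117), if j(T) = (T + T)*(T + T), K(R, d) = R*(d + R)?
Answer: 141442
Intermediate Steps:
K(R, d) = R*(R + d)
j(T) = 4*T**2 (j(T) = (2*T)*(2*T) = 4*T**2)
j(-186) + K(139, -117) = 4*(-186)**2 + 139*(139 - 117) = 4*34596 + 139*22 = 138384 + 3058 = 141442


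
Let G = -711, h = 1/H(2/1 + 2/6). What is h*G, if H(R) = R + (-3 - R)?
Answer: 237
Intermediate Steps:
H(R) = -3
h = -⅓ (h = 1/(-3) = -⅓ ≈ -0.33333)
h*G = -⅓*(-711) = 237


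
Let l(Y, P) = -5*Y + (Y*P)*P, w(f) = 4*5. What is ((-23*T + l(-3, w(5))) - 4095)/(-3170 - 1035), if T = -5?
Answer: 1033/841 ≈ 1.2283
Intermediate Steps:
w(f) = 20
l(Y, P) = -5*Y + Y*P² (l(Y, P) = -5*Y + (P*Y)*P = -5*Y + Y*P²)
((-23*T + l(-3, w(5))) - 4095)/(-3170 - 1035) = ((-23*(-5) - 3*(-5 + 20²)) - 4095)/(-3170 - 1035) = ((115 - 3*(-5 + 400)) - 4095)/(-4205) = ((115 - 3*395) - 4095)*(-1/4205) = ((115 - 1185) - 4095)*(-1/4205) = (-1070 - 4095)*(-1/4205) = -5165*(-1/4205) = 1033/841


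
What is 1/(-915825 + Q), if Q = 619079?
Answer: -1/296746 ≈ -3.3699e-6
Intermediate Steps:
1/(-915825 + Q) = 1/(-915825 + 619079) = 1/(-296746) = -1/296746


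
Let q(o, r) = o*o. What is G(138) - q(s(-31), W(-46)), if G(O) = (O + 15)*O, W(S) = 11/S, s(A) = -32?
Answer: 20090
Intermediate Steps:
G(O) = O*(15 + O) (G(O) = (15 + O)*O = O*(15 + O))
q(o, r) = o²
G(138) - q(s(-31), W(-46)) = 138*(15 + 138) - 1*(-32)² = 138*153 - 1*1024 = 21114 - 1024 = 20090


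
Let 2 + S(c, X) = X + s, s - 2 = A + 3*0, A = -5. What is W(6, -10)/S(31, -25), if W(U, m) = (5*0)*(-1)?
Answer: 0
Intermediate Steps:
s = -3 (s = 2 + (-5 + 3*0) = 2 + (-5 + 0) = 2 - 5 = -3)
S(c, X) = -5 + X (S(c, X) = -2 + (X - 3) = -2 + (-3 + X) = -5 + X)
W(U, m) = 0 (W(U, m) = 0*(-1) = 0)
W(6, -10)/S(31, -25) = 0/(-5 - 25) = 0/(-30) = 0*(-1/30) = 0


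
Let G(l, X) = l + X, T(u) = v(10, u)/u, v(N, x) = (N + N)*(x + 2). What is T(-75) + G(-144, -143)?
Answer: -4013/15 ≈ -267.53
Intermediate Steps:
v(N, x) = 2*N*(2 + x) (v(N, x) = (2*N)*(2 + x) = 2*N*(2 + x))
T(u) = (40 + 20*u)/u (T(u) = (2*10*(2 + u))/u = (40 + 20*u)/u)
G(l, X) = X + l
T(-75) + G(-144, -143) = (20 + 40/(-75)) + (-143 - 144) = (20 + 40*(-1/75)) - 287 = (20 - 8/15) - 287 = 292/15 - 287 = -4013/15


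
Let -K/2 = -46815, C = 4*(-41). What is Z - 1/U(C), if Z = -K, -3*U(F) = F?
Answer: -15355323/164 ≈ -93630.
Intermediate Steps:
C = -164
K = 93630 (K = -2*(-46815) = 93630)
U(F) = -F/3
Z = -93630 (Z = -1*93630 = -93630)
Z - 1/U(C) = -93630 - 1/((-⅓*(-164))) = -93630 - 1/164/3 = -93630 - 1*3/164 = -93630 - 3/164 = -15355323/164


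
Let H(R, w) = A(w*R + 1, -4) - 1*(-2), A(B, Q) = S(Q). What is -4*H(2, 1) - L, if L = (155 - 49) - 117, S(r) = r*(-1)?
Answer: -13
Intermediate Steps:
S(r) = -r
L = -11 (L = 106 - 117 = -11)
A(B, Q) = -Q
H(R, w) = 6 (H(R, w) = -1*(-4) - 1*(-2) = 4 + 2 = 6)
-4*H(2, 1) - L = -4*6 - 1*(-11) = -24 + 11 = -13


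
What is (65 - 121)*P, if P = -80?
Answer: 4480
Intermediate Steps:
(65 - 121)*P = (65 - 121)*(-80) = -56*(-80) = 4480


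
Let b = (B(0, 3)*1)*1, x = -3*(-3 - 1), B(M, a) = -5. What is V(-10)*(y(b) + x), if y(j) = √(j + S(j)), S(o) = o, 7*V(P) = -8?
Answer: -96/7 - 8*I*√10/7 ≈ -13.714 - 3.614*I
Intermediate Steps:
V(P) = -8/7 (V(P) = (⅐)*(-8) = -8/7)
x = 12 (x = -3*(-4) = 12)
b = -5 (b = -5*1*1 = -5*1 = -5)
y(j) = √2*√j (y(j) = √(j + j) = √(2*j) = √2*√j)
V(-10)*(y(b) + x) = -8*(√2*√(-5) + 12)/7 = -8*(√2*(I*√5) + 12)/7 = -8*(I*√10 + 12)/7 = -8*(12 + I*√10)/7 = -96/7 - 8*I*√10/7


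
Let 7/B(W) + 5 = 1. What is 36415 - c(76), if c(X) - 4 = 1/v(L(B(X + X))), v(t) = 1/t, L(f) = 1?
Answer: 36410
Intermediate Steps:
B(W) = -7/4 (B(W) = 7/(-5 + 1) = 7/(-4) = 7*(-1/4) = -7/4)
v(t) = 1/t
c(X) = 5 (c(X) = 4 + 1/(1/1) = 4 + 1/1 = 4 + 1 = 5)
36415 - c(76) = 36415 - 1*5 = 36415 - 5 = 36410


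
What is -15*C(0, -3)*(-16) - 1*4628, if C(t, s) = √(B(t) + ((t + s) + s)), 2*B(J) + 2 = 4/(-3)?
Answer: -4628 + 80*I*√69 ≈ -4628.0 + 664.53*I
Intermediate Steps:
B(J) = -5/3 (B(J) = -1 + (4/(-3))/2 = -1 + (4*(-⅓))/2 = -1 + (½)*(-4/3) = -1 - ⅔ = -5/3)
C(t, s) = √(-5/3 + t + 2*s) (C(t, s) = √(-5/3 + ((t + s) + s)) = √(-5/3 + ((s + t) + s)) = √(-5/3 + (t + 2*s)) = √(-5/3 + t + 2*s))
-15*C(0, -3)*(-16) - 1*4628 = -5*√(-15 + 9*0 + 18*(-3))*(-16) - 1*4628 = -5*√(-15 + 0 - 54)*(-16) - 4628 = -5*√(-69)*(-16) - 4628 = -5*I*√69*(-16) - 4628 = 80*I*√69 - 4628 = -4628 + 80*I*√69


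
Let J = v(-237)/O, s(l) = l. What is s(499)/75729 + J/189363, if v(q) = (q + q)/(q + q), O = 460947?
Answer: 14518622383156/2203368241567923 ≈ 0.0065893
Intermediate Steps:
v(q) = 1 (v(q) = (2*q)/((2*q)) = (2*q)*(1/(2*q)) = 1)
J = 1/460947 ≈ 2.1694e-6
s(499)/75729 + J/189363 = 499/75729 + (1/460947)/189363 = 499*(1/75729) + (1/460947)*(1/189363) = 499/75729 + 1/87286306761 = 14518622383156/2203368241567923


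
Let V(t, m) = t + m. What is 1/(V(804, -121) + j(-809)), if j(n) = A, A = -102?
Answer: 1/581 ≈ 0.0017212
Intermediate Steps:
j(n) = -102
V(t, m) = m + t
1/(V(804, -121) + j(-809)) = 1/((-121 + 804) - 102) = 1/(683 - 102) = 1/581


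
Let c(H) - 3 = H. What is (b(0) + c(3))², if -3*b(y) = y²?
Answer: 36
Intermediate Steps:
b(y) = -y²/3
c(H) = 3 + H
(b(0) + c(3))² = (-⅓*0² + (3 + 3))² = (-⅓*0 + 6)² = (0 + 6)² = 6² = 36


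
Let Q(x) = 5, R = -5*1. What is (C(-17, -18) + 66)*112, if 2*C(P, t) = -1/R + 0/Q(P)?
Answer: 37016/5 ≈ 7403.2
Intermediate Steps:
R = -5
C(P, t) = 1/10 (C(P, t) = (-1/(-5) + 0/5)/2 = (-1*(-1/5) + 0*(1/5))/2 = (1/5 + 0)/2 = (1/2)*(1/5) = 1/10)
(C(-17, -18) + 66)*112 = (1/10 + 66)*112 = (661/10)*112 = 37016/5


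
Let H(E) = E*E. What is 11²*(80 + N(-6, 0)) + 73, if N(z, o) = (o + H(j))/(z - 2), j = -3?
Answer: 76935/8 ≈ 9616.9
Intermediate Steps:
j = -3 (j = -1*3 = -3)
H(E) = E²
N(z, o) = (9 + o)/(-2 + z) (N(z, o) = (o + (-3)²)/(z - 2) = (o + 9)/(-2 + z) = (9 + o)/(-2 + z))
11²*(80 + N(-6, 0)) + 73 = 11²*(80 + (9 + 0)/(-2 - 6)) + 73 = 121*(80 + 9/(-8)) + 73 = 121*(80 - ⅛*9) + 73 = 121*(80 - 9/8) + 73 = 121*(631/8) + 73 = 76351/8 + 73 = 76935/8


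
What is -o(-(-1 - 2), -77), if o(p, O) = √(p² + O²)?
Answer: -√5938 ≈ -77.058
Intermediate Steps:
o(p, O) = √(O² + p²)
-o(-(-1 - 2), -77) = -√((-77)² + (-(-1 - 2))²) = -√(5929 + (-1*(-3))²) = -√(5929 + 3²) = -√(5929 + 9) = -√5938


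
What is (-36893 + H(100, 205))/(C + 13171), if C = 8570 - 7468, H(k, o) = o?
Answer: -36688/14273 ≈ -2.5704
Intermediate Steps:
C = 1102
(-36893 + H(100, 205))/(C + 13171) = (-36893 + 205)/(1102 + 13171) = -36688/14273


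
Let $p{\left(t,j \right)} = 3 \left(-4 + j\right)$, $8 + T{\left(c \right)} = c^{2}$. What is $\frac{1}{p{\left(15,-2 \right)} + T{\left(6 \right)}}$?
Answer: $\frac{1}{10} \approx 0.1$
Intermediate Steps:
$T{\left(c \right)} = -8 + c^{2}$
$p{\left(t,j \right)} = -12 + 3 j$
$\frac{1}{p{\left(15,-2 \right)} + T{\left(6 \right)}} = \frac{1}{\left(-12 + 3 \left(-2\right)\right) - \left(8 - 6^{2}\right)} = \frac{1}{\left(-12 - 6\right) + \left(-8 + 36\right)} = \frac{1}{-18 + 28} = \frac{1}{10}$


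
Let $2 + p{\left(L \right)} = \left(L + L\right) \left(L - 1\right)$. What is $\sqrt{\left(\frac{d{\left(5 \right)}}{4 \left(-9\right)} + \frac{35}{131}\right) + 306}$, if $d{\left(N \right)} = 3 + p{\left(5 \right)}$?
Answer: $\frac{\sqrt{188507035}}{786} \approx 17.468$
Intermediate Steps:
$p{\left(L \right)} = -2 + 2 L \left(-1 + L\right)$ ($p{\left(L \right)} = -2 + \left(L + L\right) \left(L - 1\right) = -2 + 2 L \left(-1 + L\right)$)
$d{\left(N \right)} = 41$ ($d{\left(N \right)} = 3 - \left(12 - 50\right) = 3 - -38 = 3 + 38 = 41$)
$\sqrt{\left(\frac{d{\left(5 \right)}}{4 \left(-9\right)} + \frac{35}{131}\right) + 306} = \sqrt{\left(\frac{41}{4 \left(-9\right)} + \frac{35}{131}\right) + 306} = \sqrt{\left(\frac{41}{-36} + 35 \cdot \frac{1}{131}\right) + 306} = \sqrt{\left(41 \left(- \frac{1}{36}\right) + \frac{35}{131}\right) + 306} = \sqrt{\left(- \frac{41}{36} + \frac{35}{131}\right) + 306} = \sqrt{- \frac{4111}{4716} + 306} = \sqrt{\frac{1438985}{4716}} = \frac{\sqrt{188507035}}{786}$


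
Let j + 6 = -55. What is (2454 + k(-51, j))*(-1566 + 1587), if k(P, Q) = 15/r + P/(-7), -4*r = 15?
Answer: 51603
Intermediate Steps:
r = -15/4 (r = -¼*15 = -15/4 ≈ -3.7500)
j = -61 (j = -6 - 55 = -61)
k(P, Q) = -4 - P/7 (k(P, Q) = 15/(-15/4) + P/(-7) = 15*(-4/15) + P*(-⅐) = -4 - P/7)
(2454 + k(-51, j))*(-1566 + 1587) = (2454 + (-4 - ⅐*(-51)))*(-1566 + 1587) = (2454 + (-4 + 51/7))*21 = (2454 + 23/7)*21 = (17201/7)*21 = 51603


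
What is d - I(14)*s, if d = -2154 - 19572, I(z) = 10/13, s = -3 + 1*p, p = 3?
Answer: -21726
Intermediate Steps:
s = 0 (s = -3 + 1*3 = -3 + 3 = 0)
I(z) = 10/13 (I(z) = 10*(1/13) = 10/13)
d = -21726
d - I(14)*s = -21726 - 10*0/13 = -21726 - 1*0 = -21726 + 0 = -21726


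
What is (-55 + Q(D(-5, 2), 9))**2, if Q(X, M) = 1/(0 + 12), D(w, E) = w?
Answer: 434281/144 ≈ 3015.8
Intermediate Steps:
Q(X, M) = 1/12
(-55 + Q(D(-5, 2), 9))**2 = (-55 + 1/12)**2 = (-659/12)**2 = 434281/144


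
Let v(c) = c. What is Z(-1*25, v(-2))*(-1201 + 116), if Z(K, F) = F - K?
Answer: -24955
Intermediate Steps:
Z(-1*25, v(-2))*(-1201 + 116) = (-2 - (-1)*25)*(-1201 + 116) = (-2 - 1*(-25))*(-1085) = (-2 + 25)*(-1085) = 23*(-1085) = -24955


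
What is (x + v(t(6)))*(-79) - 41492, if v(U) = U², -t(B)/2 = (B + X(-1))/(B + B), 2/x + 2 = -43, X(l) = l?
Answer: -830867/20 ≈ -41543.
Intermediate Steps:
x = -2/45 (x = 2/(-2 - 43) = 2/(-45) = 2*(-1/45) = -2/45 ≈ -0.044444)
t(B) = -(-1 + B)/B (t(B) = -2*(B - 1)/(B + B) = -2*(-1 + B)/(2*B) = -2*(-1 + B)*1/(2*B) = -(-1 + B)/B)
(x + v(t(6)))*(-79) - 41492 = (-2/45 + ((1 - 1*6)/6)²)*(-79) - 41492 = (-2/45 + ((1 - 6)/6)²)*(-79) - 41492 = (-2/45 + ((⅙)*(-5))²)*(-79) - 41492 = (-2/45 + (-⅚)²)*(-79) - 41492 = (-2/45 + 25/36)*(-79) - 41492 = (13/20)*(-79) - 41492 = -1027/20 - 41492 = -830867/20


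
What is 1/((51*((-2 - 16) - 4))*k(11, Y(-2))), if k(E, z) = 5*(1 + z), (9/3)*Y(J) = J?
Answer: -1/1870 ≈ -0.00053476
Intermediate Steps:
Y(J) = J/3
k(E, z) = 5 + 5*z
1/((51*((-2 - 16) - 4))*k(11, Y(-2))) = 1/((51*((-2 - 16) - 4))*(5 + 5*((1/3)*(-2)))) = 1/((51*(-18 - 4))*(5 + 5*(-2/3))) = 1/((51*(-22))*(5 - 10/3)) = 1/(-1122*5/3) = 1/(-1870) = -1/1870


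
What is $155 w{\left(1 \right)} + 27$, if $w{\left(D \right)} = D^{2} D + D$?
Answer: $337$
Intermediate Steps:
$w{\left(D \right)} = D + D^{3}$ ($w{\left(D \right)} = D^{3} + D = D + D^{3}$)
$155 w{\left(1 \right)} + 27 = 155 \left(1 + 1^{3}\right) + 27 = 155 \left(1 + 1\right) + 27 = 155 \cdot 2 + 27 = 310 + 27 = 337$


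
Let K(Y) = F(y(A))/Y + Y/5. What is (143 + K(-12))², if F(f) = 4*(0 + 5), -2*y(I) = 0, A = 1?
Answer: 4343056/225 ≈ 19302.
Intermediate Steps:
y(I) = 0 (y(I) = -½*0 = 0)
F(f) = 20 (F(f) = 4*5 = 20)
K(Y) = 20/Y + Y/5
(143 + K(-12))² = (143 + (20/(-12) + (⅕)*(-12)))² = (143 + (20*(-1/12) - 12/5))² = (143 + (-5/3 - 12/5))² = (143 - 61/15)² = (2084/15)² = 4343056/225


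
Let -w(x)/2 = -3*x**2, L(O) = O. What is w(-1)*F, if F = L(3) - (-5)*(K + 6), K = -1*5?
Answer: 48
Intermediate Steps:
K = -5
w(x) = 6*x**2 (w(x) = -(-6)*x**2 = 6*x**2)
F = 8 (F = 3 - (-5)*(-5 + 6) = 3 - (-5) = 3 - 1*(-5) = 3 + 5 = 8)
w(-1)*F = (6*(-1)**2)*8 = (6*1)*8 = 6*8 = 48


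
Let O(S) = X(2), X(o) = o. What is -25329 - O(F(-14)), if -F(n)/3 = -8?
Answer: -25331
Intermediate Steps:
F(n) = 24 (F(n) = -3*(-8) = 24)
O(S) = 2
-25329 - O(F(-14)) = -25329 - 1*2 = -25329 - 2 = -25331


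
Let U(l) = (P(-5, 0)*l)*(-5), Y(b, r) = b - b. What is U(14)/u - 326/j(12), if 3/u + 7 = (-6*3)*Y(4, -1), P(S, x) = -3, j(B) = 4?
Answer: -1143/2 ≈ -571.50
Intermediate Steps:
Y(b, r) = 0
U(l) = 15*l (U(l) = -3*l*(-5) = 15*l)
u = -3/7 (u = 3/(-7 - 6*3*0) = 3/(-7 - 18*0) = 3/(-7 + 0) = 3/(-7) = 3*(-1/7) = -3/7 ≈ -0.42857)
U(14)/u - 326/j(12) = (15*14)/(-3/7) - 326/4 = 210*(-7/3) - 326*1/4 = -490 - 163/2 = -1143/2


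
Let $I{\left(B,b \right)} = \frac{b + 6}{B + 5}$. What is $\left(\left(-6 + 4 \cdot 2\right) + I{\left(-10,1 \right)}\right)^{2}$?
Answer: $\frac{9}{25} \approx 0.36$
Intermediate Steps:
$I{\left(B,b \right)} = \frac{6 + b}{5 + B}$
$\left(\left(-6 + 4 \cdot 2\right) + I{\left(-10,1 \right)}\right)^{2} = \left(\left(-6 + 4 \cdot 2\right) + \frac{6 + 1}{5 - 10}\right)^{2} = \left(\left(-6 + 8\right) + \frac{1}{-5} \cdot 7\right)^{2} = \left(2 - \frac{7}{5}\right)^{2} = \left(\frac{3}{5}\right)^{2} = \frac{9}{25}$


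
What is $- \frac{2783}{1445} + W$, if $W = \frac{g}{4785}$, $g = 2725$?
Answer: $- \frac{1875806}{1382865} \approx -1.3565$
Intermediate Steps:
$W = \frac{545}{957}$ ($W = \frac{2725}{4785} = 2725 \cdot \frac{1}{4785} = \frac{545}{957} \approx 0.56949$)
$- \frac{2783}{1445} + W = - \frac{2783}{1445} + \frac{545}{957} = - \frac{1875806}{1382865}$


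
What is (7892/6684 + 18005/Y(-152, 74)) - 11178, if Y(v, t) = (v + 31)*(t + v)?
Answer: -4518933085/404382 ≈ -11175.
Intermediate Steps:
Y(v, t) = (31 + v)*(t + v)
(7892/6684 + 18005/Y(-152, 74)) - 11178 = (7892/6684 + 18005/((-152)² + 31*74 + 31*(-152) + 74*(-152))) - 11178 = (7892*(1/6684) + 18005/(23104 + 2294 - 4712 - 11248)) - 11178 = (1973/1671 + 18005/9438) - 11178 = (1973/1671 + 18005*(1/9438)) - 11178 = (1973/1671 + 1385/726) - 11178 = 1248911/404382 - 11178 = -4518933085/404382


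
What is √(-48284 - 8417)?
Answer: I*√56701 ≈ 238.12*I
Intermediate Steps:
√(-48284 - 8417) = √(-56701) = I*√56701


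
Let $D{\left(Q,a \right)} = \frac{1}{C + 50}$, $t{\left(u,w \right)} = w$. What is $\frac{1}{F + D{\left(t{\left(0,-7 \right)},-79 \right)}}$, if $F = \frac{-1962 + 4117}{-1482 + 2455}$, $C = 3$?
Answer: $\frac{51569}{115188} \approx 0.44769$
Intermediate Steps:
$D{\left(Q,a \right)} = \frac{1}{53}$ ($D{\left(Q,a \right)} = \frac{1}{3 + 50} = \frac{1}{53}$)
$F = \frac{2155}{973} \approx 2.2148$
$\frac{1}{F + D{\left(t{\left(0,-7 \right)},-79 \right)}} = \frac{1}{\frac{2155}{973} + \frac{1}{53}} = \frac{1}{\frac{115188}{51569}} = \frac{51569}{115188}$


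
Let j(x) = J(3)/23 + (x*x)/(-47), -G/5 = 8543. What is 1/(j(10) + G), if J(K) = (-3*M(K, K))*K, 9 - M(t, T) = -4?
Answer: -1081/46182714 ≈ -2.3407e-5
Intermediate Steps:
G = -42715 (G = -5*8543 = -42715)
M(t, T) = 13 (M(t, T) = 9 - 1*(-4) = 9 + 4 = 13)
J(K) = -39*K (J(K) = (-3*13)*K = -39*K)
j(x) = -117/23 - x**2/47 (j(x) = -39*3/23 + (x*x)/(-47) = -117*1/23 + x**2*(-1/47) = -117/23 - x**2/47)
1/(j(10) + G) = 1/((-117/23 - 1/47*10**2) - 42715) = 1/((-117/23 - 1/47*100) - 42715) = 1/((-117/23 - 100/47) - 42715) = 1/(-7799/1081 - 42715) = 1/(-46182714/1081) = -1081/46182714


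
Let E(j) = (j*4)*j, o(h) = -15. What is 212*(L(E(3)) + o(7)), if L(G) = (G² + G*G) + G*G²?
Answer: 10437396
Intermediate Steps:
E(j) = 4*j² (E(j) = (4*j)*j = 4*j²)
L(G) = G³ + 2*G² (L(G) = (G² + G²) + G³ = 2*G² + G³ = G³ + 2*G²)
212*(L(E(3)) + o(7)) = 212*((4*3²)²*(2 + 4*3²) - 15) = 212*((4*9)²*(2 + 4*9) - 15) = 212*(36²*(2 + 36) - 15) = 212*(1296*38 - 15) = 212*(49248 - 15) = 212*49233 = 10437396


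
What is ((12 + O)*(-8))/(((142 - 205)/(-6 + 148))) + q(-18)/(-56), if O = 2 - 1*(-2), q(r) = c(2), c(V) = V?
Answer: 10385/36 ≈ 288.47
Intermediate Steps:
q(r) = 2
O = 4 (O = 2 + 2 = 4)
((12 + O)*(-8))/(((142 - 205)/(-6 + 148))) + q(-18)/(-56) = ((12 + 4)*(-8))/(((142 - 205)/(-6 + 148))) + 2/(-56) = (16*(-8))/((-63/142)) + 2*(-1/56) = -128/((-63*1/142)) - 1/28 = -128/(-63/142) - 1/28 = -128*(-142/63) - 1/28 = 18176/63 - 1/28 = 10385/36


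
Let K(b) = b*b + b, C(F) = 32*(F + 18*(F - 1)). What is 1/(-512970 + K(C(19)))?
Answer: 1/119970582 ≈ 8.3354e-9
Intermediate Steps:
C(F) = -576 + 608*F (C(F) = 32*(F + 18*(-1 + F)) = 32*(F + (-18 + 18*F)) = 32*(-18 + 19*F) = -576 + 608*F)
K(b) = b + b² (K(b) = b² + b = b + b²)
1/(-512970 + K(C(19))) = 1/(-512970 + (-576 + 608*19)*(1 + (-576 + 608*19))) = 1/(-512970 + (-576 + 11552)*(1 + (-576 + 11552))) = 1/(-512970 + 10976*(1 + 10976)) = 1/(-512970 + 10976*10977) = 1/(-512970 + 120483552) = 1/119970582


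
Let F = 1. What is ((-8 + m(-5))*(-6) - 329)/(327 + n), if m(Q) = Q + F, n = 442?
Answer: -257/769 ≈ -0.33420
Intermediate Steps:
m(Q) = 1 + Q (m(Q) = Q + 1 = 1 + Q)
((-8 + m(-5))*(-6) - 329)/(327 + n) = ((-8 + (1 - 5))*(-6) - 329)/(327 + 442) = ((-8 - 4)*(-6) - 329)/769 = (-12*(-6) - 329)*(1/769) = (72 - 329)*(1/769) = -257*1/769 = -257/769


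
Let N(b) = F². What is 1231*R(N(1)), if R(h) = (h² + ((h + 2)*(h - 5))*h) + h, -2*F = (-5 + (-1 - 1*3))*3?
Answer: 471551765535/64 ≈ 7.3680e+9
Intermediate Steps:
F = 27/2 (F = -(-5 + (-1 - 1*3))*3/2 = -(-5 + (-1 - 3))*3/2 = -(-5 - 4)*3/2 = -(-9)*3/2 = -½*(-27) = 27/2 ≈ 13.500)
N(b) = 729/4 (N(b) = (27/2)² = 729/4)
R(h) = h + h² + h*(-5 + h)*(2 + h) (R(h) = (h² + ((2 + h)*(-5 + h))*h) + h = (h² + ((-5 + h)*(2 + h))*h) + h = (h² + h*(-5 + h)*(2 + h)) + h = h + h² + h*(-5 + h)*(2 + h))
1231*R(N(1)) = 1231*(729*(-9 + (729/4)² - 2*729/4)/4) = 1231*(729*(-9 + 531441/16 - 729/2)/4) = 1231*((729/4)*(525465/16)) = 1231*(383063985/64) = 471551765535/64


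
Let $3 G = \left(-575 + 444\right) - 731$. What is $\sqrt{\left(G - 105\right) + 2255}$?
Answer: $\frac{2 \sqrt{4191}}{3} \approx 43.159$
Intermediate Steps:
$G = - \frac{862}{3}$ ($G = \frac{\left(-575 + 444\right) - 731}{3} = \frac{-131 - 731}{3} = \frac{1}{3} \left(-862\right) = - \frac{862}{3} \approx -287.33$)
$\sqrt{\left(G - 105\right) + 2255} = \sqrt{\left(- \frac{862}{3} - 105\right) + 2255} = \sqrt{- \frac{1177}{3} + 2255} = \sqrt{\frac{5588}{3}} = \frac{2 \sqrt{4191}}{3}$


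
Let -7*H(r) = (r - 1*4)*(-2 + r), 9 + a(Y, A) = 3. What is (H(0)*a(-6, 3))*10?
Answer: 480/7 ≈ 68.571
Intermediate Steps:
a(Y, A) = -6 (a(Y, A) = -9 + 3 = -6)
H(r) = -(-4 + r)*(-2 + r)/7 (H(r) = -(r - 1*4)*(-2 + r)/7 = -(r - 4)*(-2 + r)/7 = -(-4 + r)*(-2 + r)/7)
(H(0)*a(-6, 3))*10 = ((-8/7 - ⅐*0² + (6/7)*0)*(-6))*10 = ((-8/7 - ⅐*0 + 0)*(-6))*10 = ((-8/7 + 0 + 0)*(-6))*10 = -8/7*(-6)*10 = (48/7)*10 = 480/7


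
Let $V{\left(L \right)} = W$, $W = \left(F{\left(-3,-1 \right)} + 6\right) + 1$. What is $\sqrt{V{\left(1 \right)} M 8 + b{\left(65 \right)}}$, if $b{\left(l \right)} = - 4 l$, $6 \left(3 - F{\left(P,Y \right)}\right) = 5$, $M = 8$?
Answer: $\frac{14 \sqrt{15}}{3} \approx 18.074$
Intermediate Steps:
$F{\left(P,Y \right)} = \frac{13}{6}$ ($F{\left(P,Y \right)} = 3 - \frac{5}{6} = \frac{13}{6}$)
$W = \frac{55}{6}$ ($W = \left(\frac{13}{6} + 6\right) + 1 = \frac{49}{6} + 1 = \frac{55}{6} \approx 9.1667$)
$V{\left(L \right)} = \frac{55}{6}$
$\sqrt{V{\left(1 \right)} M 8 + b{\left(65 \right)}} = \sqrt{\frac{55}{6} \cdot 8 \cdot 8 - 260} = \sqrt{\frac{220}{3} \cdot 8 - 260} = \sqrt{\frac{1760}{3} - 260} = \sqrt{\frac{980}{3}} = \frac{14 \sqrt{15}}{3}$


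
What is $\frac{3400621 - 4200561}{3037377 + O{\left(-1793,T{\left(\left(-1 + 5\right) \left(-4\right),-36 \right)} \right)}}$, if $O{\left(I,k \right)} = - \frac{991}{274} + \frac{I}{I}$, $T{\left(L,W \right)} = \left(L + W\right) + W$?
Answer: $- \frac{219183560}{832240581} \approx -0.26337$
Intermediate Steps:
$T{\left(L,W \right)} = L + 2 W$
$O{\left(I,k \right)} = - \frac{717}{274}$ ($O{\left(I,k \right)} = \left(-991\right) \frac{1}{274} + 1 = - \frac{991}{274} + 1 = - \frac{717}{274}$)
$\frac{3400621 - 4200561}{3037377 + O{\left(-1793,T{\left(\left(-1 + 5\right) \left(-4\right),-36 \right)} \right)}} = \frac{3400621 - 4200561}{3037377 - \frac{717}{274}} = - \frac{799940}{\frac{832240581}{274}} = \left(-799940\right) \frac{274}{832240581} = - \frac{219183560}{832240581}$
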